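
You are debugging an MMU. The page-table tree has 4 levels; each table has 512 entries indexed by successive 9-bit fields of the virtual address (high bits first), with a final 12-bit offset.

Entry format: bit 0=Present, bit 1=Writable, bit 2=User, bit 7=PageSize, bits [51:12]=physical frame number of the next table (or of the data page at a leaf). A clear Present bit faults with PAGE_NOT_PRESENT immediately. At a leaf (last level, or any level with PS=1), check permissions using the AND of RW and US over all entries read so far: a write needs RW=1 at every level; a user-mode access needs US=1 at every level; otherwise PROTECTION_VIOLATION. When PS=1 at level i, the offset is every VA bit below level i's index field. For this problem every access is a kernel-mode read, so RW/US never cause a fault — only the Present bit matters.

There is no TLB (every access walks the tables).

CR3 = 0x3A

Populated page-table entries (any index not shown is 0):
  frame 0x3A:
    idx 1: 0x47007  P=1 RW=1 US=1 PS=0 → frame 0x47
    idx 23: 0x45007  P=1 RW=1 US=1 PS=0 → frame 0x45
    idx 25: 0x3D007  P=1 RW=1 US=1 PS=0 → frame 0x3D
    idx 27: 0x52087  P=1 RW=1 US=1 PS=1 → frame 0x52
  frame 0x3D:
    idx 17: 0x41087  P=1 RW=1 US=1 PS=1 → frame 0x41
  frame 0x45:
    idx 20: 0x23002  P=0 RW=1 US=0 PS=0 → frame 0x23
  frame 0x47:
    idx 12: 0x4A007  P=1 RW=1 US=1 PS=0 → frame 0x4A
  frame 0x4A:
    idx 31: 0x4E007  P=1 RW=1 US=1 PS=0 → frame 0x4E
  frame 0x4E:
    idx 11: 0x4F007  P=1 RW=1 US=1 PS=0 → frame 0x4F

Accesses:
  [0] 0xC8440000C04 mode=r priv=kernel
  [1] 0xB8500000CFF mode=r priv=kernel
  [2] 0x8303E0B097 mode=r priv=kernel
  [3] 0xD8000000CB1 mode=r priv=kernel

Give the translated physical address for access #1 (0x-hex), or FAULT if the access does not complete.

Per-access translation:
#0 VA=0xC8440000C04 (r,kernel):
  lvl0: tbl 0x3A, slot 25 ⇒ 0x3D007 (P1/RW1/US1/PS0)
  lvl1: tbl 0x3D, slot 17 ⇒ 0x41087 (P1/RW1/US1/PS1)
  ✓ 0x41C04 (huge @L1)  — 2 lookups
#1 VA=0xB8500000CFF (r,kernel):
  lvl0: tbl 0x3A, slot 23 ⇒ 0x45007 (P1/RW1/US1/PS0)
  lvl1: tbl 0x45, slot 20 ⇒ 0x23002 (P0/RW1/US0/PS0)
  ✗ PAGE_NOT_PRESENT  [2 reads]
#2 VA=0x8303E0B097 (r,kernel):
  lvl0: tbl 0x3A, slot 1 ⇒ 0x47007 (P1/RW1/US1/PS0)
  lvl1: tbl 0x47, slot 12 ⇒ 0x4A007 (P1/RW1/US1/PS0)
  lvl2: tbl 0x4A, slot 31 ⇒ 0x4E007 (P1/RW1/US1/PS0)
  lvl3: tbl 0x4E, slot 11 ⇒ 0x4F007 (P1/RW1/US1/PS0)
  ✓ 0x4F097  — 4 lookups
#3 VA=0xD8000000CB1 (r,kernel):
  lvl0: tbl 0x3A, slot 27 ⇒ 0x52087 (P1/RW1/US1/PS1)
  ✓ 0x52CB1 (huge @L0)  — 1 lookups

Access #1 PA: FAULT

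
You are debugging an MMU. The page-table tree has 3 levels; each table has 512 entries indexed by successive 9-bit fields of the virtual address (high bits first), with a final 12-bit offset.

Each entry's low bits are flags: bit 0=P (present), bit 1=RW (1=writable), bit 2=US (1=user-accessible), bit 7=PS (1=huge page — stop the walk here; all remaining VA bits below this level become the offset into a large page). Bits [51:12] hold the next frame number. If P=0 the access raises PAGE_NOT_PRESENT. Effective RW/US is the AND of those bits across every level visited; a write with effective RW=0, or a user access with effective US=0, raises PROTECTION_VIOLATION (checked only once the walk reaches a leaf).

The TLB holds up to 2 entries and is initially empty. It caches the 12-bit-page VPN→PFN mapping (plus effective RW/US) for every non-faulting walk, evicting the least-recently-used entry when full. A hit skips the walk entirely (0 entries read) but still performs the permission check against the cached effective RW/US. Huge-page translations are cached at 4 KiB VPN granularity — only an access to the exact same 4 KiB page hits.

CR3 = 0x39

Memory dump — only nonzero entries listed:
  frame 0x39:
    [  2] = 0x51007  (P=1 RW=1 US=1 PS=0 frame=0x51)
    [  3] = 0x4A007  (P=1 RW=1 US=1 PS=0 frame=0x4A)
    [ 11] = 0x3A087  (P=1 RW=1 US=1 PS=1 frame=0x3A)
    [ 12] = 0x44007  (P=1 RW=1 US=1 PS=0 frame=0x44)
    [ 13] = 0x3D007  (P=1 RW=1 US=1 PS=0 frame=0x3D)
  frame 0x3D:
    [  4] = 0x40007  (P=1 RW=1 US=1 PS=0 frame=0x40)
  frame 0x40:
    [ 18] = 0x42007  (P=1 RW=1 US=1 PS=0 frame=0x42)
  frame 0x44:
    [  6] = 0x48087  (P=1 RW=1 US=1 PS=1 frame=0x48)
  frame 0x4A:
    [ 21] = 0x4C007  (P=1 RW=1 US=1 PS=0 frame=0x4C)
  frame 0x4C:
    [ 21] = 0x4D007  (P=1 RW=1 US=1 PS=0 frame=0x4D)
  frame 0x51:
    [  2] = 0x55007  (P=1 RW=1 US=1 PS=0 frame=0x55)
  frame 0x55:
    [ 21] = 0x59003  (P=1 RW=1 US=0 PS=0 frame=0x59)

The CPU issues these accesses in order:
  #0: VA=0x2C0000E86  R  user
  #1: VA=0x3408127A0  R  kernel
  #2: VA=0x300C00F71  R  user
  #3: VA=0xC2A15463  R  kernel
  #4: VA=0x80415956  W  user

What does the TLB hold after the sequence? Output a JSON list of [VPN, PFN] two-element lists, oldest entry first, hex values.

Per-access translation:
#0 VA=0x2C0000E86 (r,user):
  [0] read 0x39 idx=11: raw=0x3A087 flags P=1 W=1 U=1 S=1
  ✓ 0x3AE86 (huge @L0)  — 1 lookups
#1 VA=0x3408127A0 (r,kernel):
  [0] read 0x39 idx=13: raw=0x3D007 flags P=1 W=1 U=1 S=0
  [1] read 0x3D idx=4: raw=0x40007 flags P=1 W=1 U=1 S=0
  [2] read 0x40 idx=18: raw=0x42007 flags P=1 W=1 U=1 S=0
  ✓ 0x427A0  — 3 lookups
#2 VA=0x300C00F71 (r,user):
  [0] read 0x39 idx=12: raw=0x44007 flags P=1 W=1 U=1 S=0
  [1] read 0x44 idx=6: raw=0x48087 flags P=1 W=1 U=1 S=1
  ✓ 0x48F71 (huge @L1)  — 2 lookups
#3 VA=0xC2A15463 (r,kernel):
  [0] read 0x39 idx=3: raw=0x4A007 flags P=1 W=1 U=1 S=0
  [1] read 0x4A idx=21: raw=0x4C007 flags P=1 W=1 U=1 S=0
  [2] read 0x4C idx=21: raw=0x4D007 flags P=1 W=1 U=1 S=0
  ✓ 0x4D463  — 3 lookups
#4 VA=0x80415956 (w,user):
  [0] read 0x39 idx=2: raw=0x51007 flags P=1 W=1 U=1 S=0
  [1] read 0x51 idx=2: raw=0x55007 flags P=1 W=1 U=1 S=0
  [2] read 0x55 idx=21: raw=0x59003 flags P=1 W=1 U=0 S=0
  ⇒ fault: PROTECTION_VIOLATION  — 3 lookups

TLB: [["0x300C00", "0x48"], ["0xC2A15", "0x4D"]]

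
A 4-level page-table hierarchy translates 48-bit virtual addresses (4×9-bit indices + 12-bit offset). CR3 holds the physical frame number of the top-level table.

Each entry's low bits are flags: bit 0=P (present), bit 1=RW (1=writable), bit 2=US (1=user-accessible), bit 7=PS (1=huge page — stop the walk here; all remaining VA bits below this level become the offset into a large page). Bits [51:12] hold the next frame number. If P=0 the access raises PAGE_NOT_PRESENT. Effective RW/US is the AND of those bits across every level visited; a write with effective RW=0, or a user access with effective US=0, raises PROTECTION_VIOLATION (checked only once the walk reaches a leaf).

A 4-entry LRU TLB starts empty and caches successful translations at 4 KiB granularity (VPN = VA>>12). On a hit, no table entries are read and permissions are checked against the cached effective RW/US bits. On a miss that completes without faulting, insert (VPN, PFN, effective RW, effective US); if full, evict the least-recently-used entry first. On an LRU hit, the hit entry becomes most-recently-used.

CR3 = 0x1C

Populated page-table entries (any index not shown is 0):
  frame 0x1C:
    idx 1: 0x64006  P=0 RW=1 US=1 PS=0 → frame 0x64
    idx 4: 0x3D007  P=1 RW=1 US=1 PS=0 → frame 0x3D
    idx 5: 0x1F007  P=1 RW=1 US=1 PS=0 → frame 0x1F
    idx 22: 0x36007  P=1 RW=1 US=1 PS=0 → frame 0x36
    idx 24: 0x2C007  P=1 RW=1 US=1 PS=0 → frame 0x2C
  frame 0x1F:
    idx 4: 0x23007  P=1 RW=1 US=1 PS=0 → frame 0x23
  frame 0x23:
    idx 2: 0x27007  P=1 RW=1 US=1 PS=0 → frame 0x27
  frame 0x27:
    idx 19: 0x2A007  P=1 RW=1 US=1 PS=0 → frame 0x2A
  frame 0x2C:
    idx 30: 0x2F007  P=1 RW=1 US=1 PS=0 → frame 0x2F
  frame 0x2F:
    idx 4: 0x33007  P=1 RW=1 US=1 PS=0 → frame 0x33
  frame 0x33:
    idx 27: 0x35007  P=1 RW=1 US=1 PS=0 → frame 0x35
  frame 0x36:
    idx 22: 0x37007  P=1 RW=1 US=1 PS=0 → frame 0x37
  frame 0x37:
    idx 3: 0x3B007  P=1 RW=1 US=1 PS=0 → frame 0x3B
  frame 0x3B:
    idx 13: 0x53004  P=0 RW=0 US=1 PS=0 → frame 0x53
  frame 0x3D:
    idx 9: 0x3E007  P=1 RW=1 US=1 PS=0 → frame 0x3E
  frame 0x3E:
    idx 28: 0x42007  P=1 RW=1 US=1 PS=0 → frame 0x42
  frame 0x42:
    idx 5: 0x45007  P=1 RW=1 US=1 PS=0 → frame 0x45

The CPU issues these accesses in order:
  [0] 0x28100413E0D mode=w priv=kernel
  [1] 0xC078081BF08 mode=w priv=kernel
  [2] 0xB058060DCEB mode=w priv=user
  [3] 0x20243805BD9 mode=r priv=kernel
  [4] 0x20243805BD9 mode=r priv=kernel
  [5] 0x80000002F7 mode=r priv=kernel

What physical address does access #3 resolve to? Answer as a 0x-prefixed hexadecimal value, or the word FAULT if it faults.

Trace:
#0 VA=0x28100413E0D (w,kernel):
  lvl0: tbl 0x1C, slot 5 ⇒ 0x1F007 (P1/RW1/US1/PS0)
  lvl1: tbl 0x1F, slot 4 ⇒ 0x23007 (P1/RW1/US1/PS0)
  lvl2: tbl 0x23, slot 2 ⇒ 0x27007 (P1/RW1/US1/PS0)
  lvl3: tbl 0x27, slot 19 ⇒ 0x2A007 (P1/RW1/US1/PS0)
  ✓ 0x2AE0D  — 4 lookups
#1 VA=0xC078081BF08 (w,kernel):
  lvl0: tbl 0x1C, slot 24 ⇒ 0x2C007 (P1/RW1/US1/PS0)
  lvl1: tbl 0x2C, slot 30 ⇒ 0x2F007 (P1/RW1/US1/PS0)
  lvl2: tbl 0x2F, slot 4 ⇒ 0x33007 (P1/RW1/US1/PS0)
  lvl3: tbl 0x33, slot 27 ⇒ 0x35007 (P1/RW1/US1/PS0)
  ✓ 0x35F08  — 4 lookups
#2 VA=0xB058060DCEB (w,user):
  lvl0: tbl 0x1C, slot 22 ⇒ 0x36007 (P1/RW1/US1/PS0)
  lvl1: tbl 0x36, slot 22 ⇒ 0x37007 (P1/RW1/US1/PS0)
  lvl2: tbl 0x37, slot 3 ⇒ 0x3B007 (P1/RW1/US1/PS0)
  lvl3: tbl 0x3B, slot 13 ⇒ 0x53004 (P0/RW0/US1/PS0)
  → PAGE_NOT_PRESENT  (4 entries read)
#3 VA=0x20243805BD9 (r,kernel):
  lvl0: tbl 0x1C, slot 4 ⇒ 0x3D007 (P1/RW1/US1/PS0)
  lvl1: tbl 0x3D, slot 9 ⇒ 0x3E007 (P1/RW1/US1/PS0)
  lvl2: tbl 0x3E, slot 28 ⇒ 0x42007 (P1/RW1/US1/PS0)
  lvl3: tbl 0x42, slot 5 ⇒ 0x45007 (P1/RW1/US1/PS0)
  ✓ 0x45BD9  — 4 lookups
#4 VA=0x20243805BD9 (r,kernel):
  TLB hit vpn=0x20243805 → PA=0x45BD9
#5 VA=0x80000002F7 (r,kernel):
  lvl0: tbl 0x1C, slot 1 ⇒ 0x64006 (P0/RW1/US1/PS0)
  → PAGE_NOT_PRESENT  (1 entries read)

Access #3 PA: 0x45BD9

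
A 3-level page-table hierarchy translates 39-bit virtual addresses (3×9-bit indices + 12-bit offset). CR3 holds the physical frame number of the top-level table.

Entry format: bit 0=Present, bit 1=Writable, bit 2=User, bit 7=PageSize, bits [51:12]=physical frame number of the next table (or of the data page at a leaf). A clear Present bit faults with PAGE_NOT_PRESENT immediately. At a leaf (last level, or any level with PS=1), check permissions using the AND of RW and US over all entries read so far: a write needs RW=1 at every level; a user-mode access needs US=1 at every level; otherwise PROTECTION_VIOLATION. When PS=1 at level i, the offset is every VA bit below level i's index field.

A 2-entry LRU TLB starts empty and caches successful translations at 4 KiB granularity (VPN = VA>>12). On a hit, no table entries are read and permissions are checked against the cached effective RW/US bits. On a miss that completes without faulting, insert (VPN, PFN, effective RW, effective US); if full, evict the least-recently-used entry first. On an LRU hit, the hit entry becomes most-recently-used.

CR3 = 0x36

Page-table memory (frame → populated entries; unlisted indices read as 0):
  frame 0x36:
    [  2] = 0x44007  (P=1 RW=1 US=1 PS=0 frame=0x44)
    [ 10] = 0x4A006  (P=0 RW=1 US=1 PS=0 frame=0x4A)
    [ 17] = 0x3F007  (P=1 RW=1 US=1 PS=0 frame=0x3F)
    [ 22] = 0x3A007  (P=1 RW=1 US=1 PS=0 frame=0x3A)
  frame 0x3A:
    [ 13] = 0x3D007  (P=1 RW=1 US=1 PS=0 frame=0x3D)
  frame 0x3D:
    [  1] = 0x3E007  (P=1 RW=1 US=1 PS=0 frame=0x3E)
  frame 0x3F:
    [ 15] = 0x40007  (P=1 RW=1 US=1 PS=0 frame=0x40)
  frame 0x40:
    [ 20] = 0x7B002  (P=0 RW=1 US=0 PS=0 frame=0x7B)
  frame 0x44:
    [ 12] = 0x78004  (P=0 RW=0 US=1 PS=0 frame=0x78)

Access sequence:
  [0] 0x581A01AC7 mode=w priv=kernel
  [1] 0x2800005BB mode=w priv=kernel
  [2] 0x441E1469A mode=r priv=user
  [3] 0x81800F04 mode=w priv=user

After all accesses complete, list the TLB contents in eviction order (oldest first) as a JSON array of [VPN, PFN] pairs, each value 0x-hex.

Trace:
#0 VA=0x581A01AC7 (w,kernel):
  lvl0: tbl 0x36, slot 22 ⇒ 0x3A007 (P1/RW1/US1/PS0)
  lvl1: tbl 0x3A, slot 13 ⇒ 0x3D007 (P1/RW1/US1/PS0)
  lvl2: tbl 0x3D, slot 1 ⇒ 0x3E007 (P1/RW1/US1/PS0)
  ✓ 0x3EAC7  — 3 lookups
#1 VA=0x2800005BB (w,kernel):
  lvl0: tbl 0x36, slot 10 ⇒ 0x4A006 (P0/RW1/US1/PS0)
  ✗ PAGE_NOT_PRESENT  [1 reads]
#2 VA=0x441E1469A (r,user):
  lvl0: tbl 0x36, slot 17 ⇒ 0x3F007 (P1/RW1/US1/PS0)
  lvl1: tbl 0x3F, slot 15 ⇒ 0x40007 (P1/RW1/US1/PS0)
  lvl2: tbl 0x40, slot 20 ⇒ 0x7B002 (P0/RW1/US0/PS0)
  ✗ PAGE_NOT_PRESENT  [3 reads]
#3 VA=0x81800F04 (w,user):
  lvl0: tbl 0x36, slot 2 ⇒ 0x44007 (P1/RW1/US1/PS0)
  lvl1: tbl 0x44, slot 12 ⇒ 0x78004 (P0/RW0/US1/PS0)
  ✗ PAGE_NOT_PRESENT  [2 reads]

TLB: [["0x581A01", "0x3E"]]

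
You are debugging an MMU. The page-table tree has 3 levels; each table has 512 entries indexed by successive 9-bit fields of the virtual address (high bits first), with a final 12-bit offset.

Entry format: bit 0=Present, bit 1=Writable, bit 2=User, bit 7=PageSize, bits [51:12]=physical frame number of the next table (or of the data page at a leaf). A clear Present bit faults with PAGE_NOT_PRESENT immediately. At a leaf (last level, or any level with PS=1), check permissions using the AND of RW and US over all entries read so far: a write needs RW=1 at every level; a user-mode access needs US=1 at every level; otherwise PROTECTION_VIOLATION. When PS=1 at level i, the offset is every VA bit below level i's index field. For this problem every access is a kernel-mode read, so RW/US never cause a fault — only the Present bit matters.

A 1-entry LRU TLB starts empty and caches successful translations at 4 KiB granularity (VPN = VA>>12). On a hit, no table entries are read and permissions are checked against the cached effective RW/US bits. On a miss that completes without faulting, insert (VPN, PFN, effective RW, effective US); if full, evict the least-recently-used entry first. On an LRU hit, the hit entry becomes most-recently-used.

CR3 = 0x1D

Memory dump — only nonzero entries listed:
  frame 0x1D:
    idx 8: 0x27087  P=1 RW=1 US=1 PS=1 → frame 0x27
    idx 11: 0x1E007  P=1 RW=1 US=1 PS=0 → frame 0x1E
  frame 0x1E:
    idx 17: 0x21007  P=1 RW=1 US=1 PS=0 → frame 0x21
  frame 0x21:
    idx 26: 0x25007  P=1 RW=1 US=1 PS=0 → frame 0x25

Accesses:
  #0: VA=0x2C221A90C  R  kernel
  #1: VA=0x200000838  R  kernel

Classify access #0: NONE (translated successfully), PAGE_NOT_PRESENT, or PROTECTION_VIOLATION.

Trace:
#0 VA=0x2C221A90C (r,kernel):
  lvl0: tbl 0x1D, slot 11 ⇒ 0x1E007 (P1/RW1/US1/PS0)
  lvl1: tbl 0x1E, slot 17 ⇒ 0x21007 (P1/RW1/US1/PS0)
  lvl2: tbl 0x21, slot 26 ⇒ 0x25007 (P1/RW1/US1/PS0)
  → PA=0x2590C  (3 entries read)
#1 VA=0x200000838 (r,kernel):
  lvl0: tbl 0x1D, slot 8 ⇒ 0x27087 (P1/RW1/US1/PS1)
  → PA=0x27838 (huge @L0)  (1 entries read)

Access #0 fault: NONE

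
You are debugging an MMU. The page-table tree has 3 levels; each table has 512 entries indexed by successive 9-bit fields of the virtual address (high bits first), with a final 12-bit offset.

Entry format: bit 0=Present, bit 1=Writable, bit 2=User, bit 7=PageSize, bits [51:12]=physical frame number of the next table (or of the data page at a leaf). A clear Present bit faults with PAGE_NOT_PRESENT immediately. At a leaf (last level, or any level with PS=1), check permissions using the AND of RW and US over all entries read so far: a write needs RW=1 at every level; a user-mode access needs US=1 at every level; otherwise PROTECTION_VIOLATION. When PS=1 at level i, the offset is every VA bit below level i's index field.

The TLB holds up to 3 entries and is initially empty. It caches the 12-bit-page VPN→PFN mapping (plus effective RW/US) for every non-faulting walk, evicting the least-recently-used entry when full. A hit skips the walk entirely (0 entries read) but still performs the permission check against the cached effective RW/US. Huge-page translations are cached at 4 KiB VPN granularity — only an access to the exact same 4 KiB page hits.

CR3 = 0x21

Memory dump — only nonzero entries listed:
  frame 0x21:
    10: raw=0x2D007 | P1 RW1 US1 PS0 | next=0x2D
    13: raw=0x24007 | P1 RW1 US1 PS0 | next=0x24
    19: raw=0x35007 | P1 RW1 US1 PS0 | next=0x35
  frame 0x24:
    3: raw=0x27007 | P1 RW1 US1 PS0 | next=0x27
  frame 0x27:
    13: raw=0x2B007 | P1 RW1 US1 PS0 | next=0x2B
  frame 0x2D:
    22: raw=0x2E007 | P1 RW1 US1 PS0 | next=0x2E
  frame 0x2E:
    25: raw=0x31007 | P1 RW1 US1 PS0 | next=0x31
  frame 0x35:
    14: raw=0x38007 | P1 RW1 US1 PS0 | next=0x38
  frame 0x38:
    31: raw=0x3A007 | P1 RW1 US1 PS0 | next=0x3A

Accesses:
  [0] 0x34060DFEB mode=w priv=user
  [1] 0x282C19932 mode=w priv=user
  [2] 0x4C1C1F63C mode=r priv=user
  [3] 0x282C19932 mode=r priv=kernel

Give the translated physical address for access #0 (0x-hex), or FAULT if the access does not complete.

Per-access translation:
#0 VA=0x34060DFEB (w,user):
  L0: frame=0x21 idx=13 entry=0x24007 [P=1 RW=1 US=1 PS=0]
  L1: frame=0x24 idx=3 entry=0x27007 [P=1 RW=1 US=1 PS=0]
  L2: frame=0x27 idx=13 entry=0x2B007 [P=1 RW=1 US=1 PS=0]
  ✓ 0x2BFEB  — 3 lookups
#1 VA=0x282C19932 (w,user):
  L0: frame=0x21 idx=10 entry=0x2D007 [P=1 RW=1 US=1 PS=0]
  L1: frame=0x2D idx=22 entry=0x2E007 [P=1 RW=1 US=1 PS=0]
  L2: frame=0x2E idx=25 entry=0x31007 [P=1 RW=1 US=1 PS=0]
  ✓ 0x31932  — 3 lookups
#2 VA=0x4C1C1F63C (r,user):
  L0: frame=0x21 idx=19 entry=0x35007 [P=1 RW=1 US=1 PS=0]
  L1: frame=0x35 idx=14 entry=0x38007 [P=1 RW=1 US=1 PS=0]
  L2: frame=0x38 idx=31 entry=0x3A007 [P=1 RW=1 US=1 PS=0]
  ✓ 0x3A63C  — 3 lookups
#3 VA=0x282C19932 (r,kernel):
  TLB hit vpn=0x282C19 → PA=0x31932

Access #0 PA: 0x2BFEB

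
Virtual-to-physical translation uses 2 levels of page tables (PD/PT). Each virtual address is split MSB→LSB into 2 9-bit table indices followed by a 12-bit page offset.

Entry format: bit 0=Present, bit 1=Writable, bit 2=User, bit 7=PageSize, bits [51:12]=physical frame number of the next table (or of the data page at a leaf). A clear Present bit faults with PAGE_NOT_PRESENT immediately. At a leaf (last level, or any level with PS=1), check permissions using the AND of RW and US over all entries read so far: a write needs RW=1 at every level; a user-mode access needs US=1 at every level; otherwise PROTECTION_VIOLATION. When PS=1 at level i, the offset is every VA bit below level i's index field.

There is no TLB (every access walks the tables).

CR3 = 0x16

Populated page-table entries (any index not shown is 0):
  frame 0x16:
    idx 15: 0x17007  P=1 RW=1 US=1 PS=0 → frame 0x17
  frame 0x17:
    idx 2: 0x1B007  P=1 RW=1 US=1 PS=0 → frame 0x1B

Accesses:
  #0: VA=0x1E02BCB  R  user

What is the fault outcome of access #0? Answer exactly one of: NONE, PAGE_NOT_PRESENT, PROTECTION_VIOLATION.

Per-access translation:
#0 VA=0x1E02BCB (r,user):
  L0 @0x16[15] → 0x17007  P=1,RW=1,US=1,PS=0
  L1 @0x17[2] → 0x1B007  P=1,RW=1,US=1,PS=0
  ⇒ phys 0x1BBCB  [2 reads]

Access #0 fault: NONE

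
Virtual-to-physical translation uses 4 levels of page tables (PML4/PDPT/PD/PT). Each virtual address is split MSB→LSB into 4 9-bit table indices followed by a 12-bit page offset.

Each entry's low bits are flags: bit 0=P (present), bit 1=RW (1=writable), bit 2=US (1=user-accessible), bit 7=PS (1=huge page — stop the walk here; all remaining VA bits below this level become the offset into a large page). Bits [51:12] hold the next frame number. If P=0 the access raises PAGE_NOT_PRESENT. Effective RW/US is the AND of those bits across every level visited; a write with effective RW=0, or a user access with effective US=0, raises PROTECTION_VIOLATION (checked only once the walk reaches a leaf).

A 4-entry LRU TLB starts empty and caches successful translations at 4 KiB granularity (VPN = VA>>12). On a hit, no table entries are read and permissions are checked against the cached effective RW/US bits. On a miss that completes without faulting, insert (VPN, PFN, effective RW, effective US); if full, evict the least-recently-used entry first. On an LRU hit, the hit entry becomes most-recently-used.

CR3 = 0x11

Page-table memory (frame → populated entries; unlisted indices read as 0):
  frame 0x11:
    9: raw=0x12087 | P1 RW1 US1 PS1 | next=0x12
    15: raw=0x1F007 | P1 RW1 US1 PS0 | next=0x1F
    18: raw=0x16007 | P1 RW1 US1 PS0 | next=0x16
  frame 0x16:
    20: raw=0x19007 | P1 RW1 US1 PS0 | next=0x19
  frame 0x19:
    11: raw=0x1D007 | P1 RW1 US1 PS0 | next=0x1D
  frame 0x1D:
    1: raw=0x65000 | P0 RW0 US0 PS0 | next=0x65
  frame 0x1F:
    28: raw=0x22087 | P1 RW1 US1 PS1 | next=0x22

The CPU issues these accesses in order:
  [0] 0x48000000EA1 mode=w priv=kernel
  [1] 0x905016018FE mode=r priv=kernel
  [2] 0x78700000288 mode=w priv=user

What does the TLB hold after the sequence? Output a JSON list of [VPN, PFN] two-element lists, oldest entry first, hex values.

Per-access translation:
#0 VA=0x48000000EA1 (w,kernel):
  lvl0: tbl 0x11, slot 9 ⇒ 0x12087 (P1/RW1/US1/PS1)
  ⇒ phys 0x12EA1 (huge @L0)  [1 reads]
#1 VA=0x905016018FE (r,kernel):
  lvl0: tbl 0x11, slot 18 ⇒ 0x16007 (P1/RW1/US1/PS0)
  lvl1: tbl 0x16, slot 20 ⇒ 0x19007 (P1/RW1/US1/PS0)
  lvl2: tbl 0x19, slot 11 ⇒ 0x1D007 (P1/RW1/US1/PS0)
  lvl3: tbl 0x1D, slot 1 ⇒ 0x65000 (P0/RW0/US0/PS0)
  ⇒ fault: PAGE_NOT_PRESENT  — 4 lookups
#2 VA=0x78700000288 (w,user):
  lvl0: tbl 0x11, slot 15 ⇒ 0x1F007 (P1/RW1/US1/PS0)
  lvl1: tbl 0x1F, slot 28 ⇒ 0x22087 (P1/RW1/US1/PS1)
  ⇒ phys 0x22288 (huge @L1)  [2 reads]

TLB: [["0x48000000", "0x12"], ["0x78700000", "0x22"]]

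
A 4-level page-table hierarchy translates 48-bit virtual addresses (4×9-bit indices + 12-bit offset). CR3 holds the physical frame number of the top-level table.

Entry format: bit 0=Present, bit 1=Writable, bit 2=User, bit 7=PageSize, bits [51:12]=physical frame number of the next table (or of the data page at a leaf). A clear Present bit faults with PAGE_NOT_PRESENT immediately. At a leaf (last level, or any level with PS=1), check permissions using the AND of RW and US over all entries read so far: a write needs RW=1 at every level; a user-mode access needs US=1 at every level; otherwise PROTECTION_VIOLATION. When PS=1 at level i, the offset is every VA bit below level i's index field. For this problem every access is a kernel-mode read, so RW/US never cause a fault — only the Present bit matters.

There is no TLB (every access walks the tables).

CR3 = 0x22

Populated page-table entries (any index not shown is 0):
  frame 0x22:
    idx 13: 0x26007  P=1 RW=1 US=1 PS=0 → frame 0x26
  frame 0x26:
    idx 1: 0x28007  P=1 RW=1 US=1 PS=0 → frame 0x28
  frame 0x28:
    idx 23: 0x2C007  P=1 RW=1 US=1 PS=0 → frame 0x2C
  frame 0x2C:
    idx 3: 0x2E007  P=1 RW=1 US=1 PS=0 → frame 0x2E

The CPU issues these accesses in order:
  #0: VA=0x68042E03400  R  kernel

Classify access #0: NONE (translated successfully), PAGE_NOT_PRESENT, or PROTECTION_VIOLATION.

Walk each access:
#0 VA=0x68042E03400 (r,kernel):
  L0 @0x22[13] → 0x26007  P=1,RW=1,US=1,PS=0
  L1 @0x26[1] → 0x28007  P=1,RW=1,US=1,PS=0
  L2 @0x28[23] → 0x2C007  P=1,RW=1,US=1,PS=0
  L3 @0x2C[3] → 0x2E007  P=1,RW=1,US=1,PS=0
  ⇒ phys 0x2E400  [4 reads]

Access #0 fault: NONE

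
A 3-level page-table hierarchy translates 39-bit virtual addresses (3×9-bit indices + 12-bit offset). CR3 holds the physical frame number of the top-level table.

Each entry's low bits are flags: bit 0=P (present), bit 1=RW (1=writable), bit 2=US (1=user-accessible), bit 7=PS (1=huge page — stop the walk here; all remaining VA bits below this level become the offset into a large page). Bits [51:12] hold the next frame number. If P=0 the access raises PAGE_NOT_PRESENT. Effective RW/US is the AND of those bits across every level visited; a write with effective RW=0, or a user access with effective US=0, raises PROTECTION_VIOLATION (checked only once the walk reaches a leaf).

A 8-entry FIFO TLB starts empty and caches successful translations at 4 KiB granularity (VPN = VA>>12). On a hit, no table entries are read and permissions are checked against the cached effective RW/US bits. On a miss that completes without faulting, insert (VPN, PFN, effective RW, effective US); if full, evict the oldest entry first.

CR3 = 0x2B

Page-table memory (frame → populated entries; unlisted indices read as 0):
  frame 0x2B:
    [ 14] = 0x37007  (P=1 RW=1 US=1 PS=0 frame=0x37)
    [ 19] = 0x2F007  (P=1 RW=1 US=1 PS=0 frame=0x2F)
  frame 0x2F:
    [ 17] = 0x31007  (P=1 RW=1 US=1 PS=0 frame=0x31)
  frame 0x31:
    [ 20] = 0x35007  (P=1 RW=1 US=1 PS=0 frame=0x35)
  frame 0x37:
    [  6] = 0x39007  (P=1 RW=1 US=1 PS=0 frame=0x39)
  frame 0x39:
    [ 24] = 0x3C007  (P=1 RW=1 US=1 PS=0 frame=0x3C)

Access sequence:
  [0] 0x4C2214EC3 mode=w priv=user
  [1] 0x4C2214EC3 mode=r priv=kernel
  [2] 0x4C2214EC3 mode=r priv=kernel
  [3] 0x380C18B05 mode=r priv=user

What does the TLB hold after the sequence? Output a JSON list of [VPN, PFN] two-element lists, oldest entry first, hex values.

Walk each access:
#0 VA=0x4C2214EC3 (w,user):
  [0] read 0x2B idx=19: raw=0x2F007 flags P=1 W=1 U=1 S=0
  [1] read 0x2F idx=17: raw=0x31007 flags P=1 W=1 U=1 S=0
  [2] read 0x31 idx=20: raw=0x35007 flags P=1 W=1 U=1 S=0
  ✓ 0x35EC3  — 3 lookups
#1 VA=0x4C2214EC3 (r,kernel):
  TLB hit vpn=0x4C2214 → PA=0x35EC3
#2 VA=0x4C2214EC3 (r,kernel):
  TLB hit vpn=0x4C2214 → PA=0x35EC3
#3 VA=0x380C18B05 (r,user):
  [0] read 0x2B idx=14: raw=0x37007 flags P=1 W=1 U=1 S=0
  [1] read 0x37 idx=6: raw=0x39007 flags P=1 W=1 U=1 S=0
  [2] read 0x39 idx=24: raw=0x3C007 flags P=1 W=1 U=1 S=0
  ✓ 0x3CB05  — 3 lookups

TLB: [["0x4C2214", "0x35"], ["0x380C18", "0x3C"]]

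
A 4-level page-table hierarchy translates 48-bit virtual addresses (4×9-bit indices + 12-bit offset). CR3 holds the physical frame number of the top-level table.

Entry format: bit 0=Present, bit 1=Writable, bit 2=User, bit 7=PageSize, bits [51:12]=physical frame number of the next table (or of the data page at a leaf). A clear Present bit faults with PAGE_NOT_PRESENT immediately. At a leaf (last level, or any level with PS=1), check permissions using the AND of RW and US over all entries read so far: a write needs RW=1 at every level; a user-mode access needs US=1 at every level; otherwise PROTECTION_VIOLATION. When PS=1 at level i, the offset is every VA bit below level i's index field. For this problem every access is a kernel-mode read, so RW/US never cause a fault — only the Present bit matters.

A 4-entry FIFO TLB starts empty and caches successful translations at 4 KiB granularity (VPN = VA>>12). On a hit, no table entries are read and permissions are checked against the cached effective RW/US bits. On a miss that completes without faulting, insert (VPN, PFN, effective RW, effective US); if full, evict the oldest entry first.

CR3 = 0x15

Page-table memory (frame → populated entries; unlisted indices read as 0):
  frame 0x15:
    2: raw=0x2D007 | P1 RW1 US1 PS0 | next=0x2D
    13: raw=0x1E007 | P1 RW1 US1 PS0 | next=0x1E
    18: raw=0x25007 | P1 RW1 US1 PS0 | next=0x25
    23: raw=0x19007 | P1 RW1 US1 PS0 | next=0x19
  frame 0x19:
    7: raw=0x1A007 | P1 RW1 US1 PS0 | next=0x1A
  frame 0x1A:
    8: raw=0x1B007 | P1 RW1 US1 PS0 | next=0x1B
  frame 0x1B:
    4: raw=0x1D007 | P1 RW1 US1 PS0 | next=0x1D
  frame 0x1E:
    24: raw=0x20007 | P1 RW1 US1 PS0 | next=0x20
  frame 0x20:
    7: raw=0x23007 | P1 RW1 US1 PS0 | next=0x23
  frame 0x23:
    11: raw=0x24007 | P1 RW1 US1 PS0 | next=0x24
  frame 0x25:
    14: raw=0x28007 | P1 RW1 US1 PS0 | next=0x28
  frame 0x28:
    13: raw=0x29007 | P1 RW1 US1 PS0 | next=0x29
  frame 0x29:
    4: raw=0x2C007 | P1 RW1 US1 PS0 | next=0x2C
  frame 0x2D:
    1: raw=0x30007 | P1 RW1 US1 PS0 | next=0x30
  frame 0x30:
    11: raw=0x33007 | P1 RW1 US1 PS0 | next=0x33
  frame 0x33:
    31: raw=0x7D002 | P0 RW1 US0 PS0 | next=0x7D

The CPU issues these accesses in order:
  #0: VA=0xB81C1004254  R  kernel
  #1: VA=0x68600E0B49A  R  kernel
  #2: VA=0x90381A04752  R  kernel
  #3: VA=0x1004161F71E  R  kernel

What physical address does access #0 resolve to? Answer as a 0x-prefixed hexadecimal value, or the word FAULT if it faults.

Walk each access:
#0 VA=0xB81C1004254 (r,kernel):
  L0: frame=0x15 idx=23 entry=0x19007 [P=1 RW=1 US=1 PS=0]
  L1: frame=0x19 idx=7 entry=0x1A007 [P=1 RW=1 US=1 PS=0]
  L2: frame=0x1A idx=8 entry=0x1B007 [P=1 RW=1 US=1 PS=0]
  L3: frame=0x1B idx=4 entry=0x1D007 [P=1 RW=1 US=1 PS=0]
  → PA=0x1D254  (4 entries read)
#1 VA=0x68600E0B49A (r,kernel):
  L0: frame=0x15 idx=13 entry=0x1E007 [P=1 RW=1 US=1 PS=0]
  L1: frame=0x1E idx=24 entry=0x20007 [P=1 RW=1 US=1 PS=0]
  L2: frame=0x20 idx=7 entry=0x23007 [P=1 RW=1 US=1 PS=0]
  L3: frame=0x23 idx=11 entry=0x24007 [P=1 RW=1 US=1 PS=0]
  → PA=0x2449A  (4 entries read)
#2 VA=0x90381A04752 (r,kernel):
  L0: frame=0x15 idx=18 entry=0x25007 [P=1 RW=1 US=1 PS=0]
  L1: frame=0x25 idx=14 entry=0x28007 [P=1 RW=1 US=1 PS=0]
  L2: frame=0x28 idx=13 entry=0x29007 [P=1 RW=1 US=1 PS=0]
  L3: frame=0x29 idx=4 entry=0x2C007 [P=1 RW=1 US=1 PS=0]
  → PA=0x2C752  (4 entries read)
#3 VA=0x1004161F71E (r,kernel):
  L0: frame=0x15 idx=2 entry=0x2D007 [P=1 RW=1 US=1 PS=0]
  L1: frame=0x2D idx=1 entry=0x30007 [P=1 RW=1 US=1 PS=0]
  L2: frame=0x30 idx=11 entry=0x33007 [P=1 RW=1 US=1 PS=0]
  L3: frame=0x33 idx=31 entry=0x7D002 [P=0 RW=1 US=0 PS=0]
  → PAGE_NOT_PRESENT  (4 entries read)

Access #0 PA: 0x1D254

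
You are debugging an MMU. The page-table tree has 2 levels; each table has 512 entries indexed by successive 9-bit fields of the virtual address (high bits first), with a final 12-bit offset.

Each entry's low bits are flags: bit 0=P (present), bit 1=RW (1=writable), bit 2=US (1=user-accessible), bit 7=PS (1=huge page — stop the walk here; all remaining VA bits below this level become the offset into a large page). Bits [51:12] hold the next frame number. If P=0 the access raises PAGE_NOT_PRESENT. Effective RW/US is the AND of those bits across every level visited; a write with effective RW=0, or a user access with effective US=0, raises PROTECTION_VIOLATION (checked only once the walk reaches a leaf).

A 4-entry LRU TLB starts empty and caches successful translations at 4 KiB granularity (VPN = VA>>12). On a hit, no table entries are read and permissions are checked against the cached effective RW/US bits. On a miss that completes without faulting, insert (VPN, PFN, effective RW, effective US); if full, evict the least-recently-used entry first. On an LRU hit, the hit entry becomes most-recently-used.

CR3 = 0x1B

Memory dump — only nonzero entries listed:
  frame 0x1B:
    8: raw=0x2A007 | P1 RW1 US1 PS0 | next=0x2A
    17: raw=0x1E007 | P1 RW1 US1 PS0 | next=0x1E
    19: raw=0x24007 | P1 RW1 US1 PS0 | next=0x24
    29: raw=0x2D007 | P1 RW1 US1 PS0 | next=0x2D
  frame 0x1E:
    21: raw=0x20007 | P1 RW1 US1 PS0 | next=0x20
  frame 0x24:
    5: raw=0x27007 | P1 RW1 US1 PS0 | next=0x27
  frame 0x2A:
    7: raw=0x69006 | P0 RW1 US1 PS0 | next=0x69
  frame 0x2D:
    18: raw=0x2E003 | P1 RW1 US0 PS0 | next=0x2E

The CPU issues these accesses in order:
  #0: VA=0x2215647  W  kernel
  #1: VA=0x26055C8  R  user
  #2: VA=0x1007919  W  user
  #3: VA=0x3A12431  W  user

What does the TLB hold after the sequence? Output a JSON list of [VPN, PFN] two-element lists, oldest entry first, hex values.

Trace:
#0 VA=0x2215647 (w,kernel):
  L0 @0x1B[17] → 0x1E007  P=1,RW=1,US=1,PS=0
  L1 @0x1E[21] → 0x20007  P=1,RW=1,US=1,PS=0
  ✓ 0x20647  — 2 lookups
#1 VA=0x26055C8 (r,user):
  L0 @0x1B[19] → 0x24007  P=1,RW=1,US=1,PS=0
  L1 @0x24[5] → 0x27007  P=1,RW=1,US=1,PS=0
  ✓ 0x275C8  — 2 lookups
#2 VA=0x1007919 (w,user):
  L0 @0x1B[8] → 0x2A007  P=1,RW=1,US=1,PS=0
  L1 @0x2A[7] → 0x69006  P=0,RW=1,US=1,PS=0
  → PAGE_NOT_PRESENT  (2 entries read)
#3 VA=0x3A12431 (w,user):
  L0 @0x1B[29] → 0x2D007  P=1,RW=1,US=1,PS=0
  L1 @0x2D[18] → 0x2E003  P=1,RW=1,US=0,PS=0
  → PROTECTION_VIOLATION  (2 entries read)

TLB: [["0x2215", "0x20"], ["0x2605", "0x27"]]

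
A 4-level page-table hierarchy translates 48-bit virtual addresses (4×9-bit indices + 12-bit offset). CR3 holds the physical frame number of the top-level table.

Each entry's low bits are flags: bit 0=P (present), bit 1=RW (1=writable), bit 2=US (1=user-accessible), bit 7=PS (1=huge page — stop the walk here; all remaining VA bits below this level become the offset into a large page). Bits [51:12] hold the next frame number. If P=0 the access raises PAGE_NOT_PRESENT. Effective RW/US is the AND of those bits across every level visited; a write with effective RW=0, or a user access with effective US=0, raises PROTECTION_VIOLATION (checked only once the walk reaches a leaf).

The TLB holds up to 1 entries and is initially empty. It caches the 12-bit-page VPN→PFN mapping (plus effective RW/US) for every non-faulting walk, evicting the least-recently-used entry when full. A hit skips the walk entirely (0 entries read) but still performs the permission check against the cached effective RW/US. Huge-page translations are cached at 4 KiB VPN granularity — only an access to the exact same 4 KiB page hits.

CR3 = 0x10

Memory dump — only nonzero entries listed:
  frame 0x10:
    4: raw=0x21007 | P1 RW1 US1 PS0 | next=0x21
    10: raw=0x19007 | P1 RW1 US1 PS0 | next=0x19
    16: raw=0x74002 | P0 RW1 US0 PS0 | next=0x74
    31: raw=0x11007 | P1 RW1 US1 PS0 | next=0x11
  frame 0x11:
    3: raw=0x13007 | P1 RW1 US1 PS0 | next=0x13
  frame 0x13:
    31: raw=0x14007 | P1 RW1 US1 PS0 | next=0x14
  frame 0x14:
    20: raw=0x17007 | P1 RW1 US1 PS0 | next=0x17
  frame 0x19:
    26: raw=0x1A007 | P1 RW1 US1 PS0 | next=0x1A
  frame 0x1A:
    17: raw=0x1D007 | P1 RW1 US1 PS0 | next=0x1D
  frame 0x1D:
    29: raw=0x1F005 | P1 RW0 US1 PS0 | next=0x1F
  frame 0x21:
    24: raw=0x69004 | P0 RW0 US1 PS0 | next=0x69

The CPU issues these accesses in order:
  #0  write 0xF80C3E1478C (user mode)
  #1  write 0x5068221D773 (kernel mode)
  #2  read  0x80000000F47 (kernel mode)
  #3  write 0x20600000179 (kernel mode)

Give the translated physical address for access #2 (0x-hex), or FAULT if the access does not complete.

Per-access translation:
#0 VA=0xF80C3E1478C (w,user):
  [0] read 0x10 idx=31: raw=0x11007 flags P=1 W=1 U=1 S=0
  [1] read 0x11 idx=3: raw=0x13007 flags P=1 W=1 U=1 S=0
  [2] read 0x13 idx=31: raw=0x14007 flags P=1 W=1 U=1 S=0
  [3] read 0x14 idx=20: raw=0x17007 flags P=1 W=1 U=1 S=0
  → PA=0x1778C  (4 entries read)
#1 VA=0x5068221D773 (w,kernel):
  [0] read 0x10 idx=10: raw=0x19007 flags P=1 W=1 U=1 S=0
  [1] read 0x19 idx=26: raw=0x1A007 flags P=1 W=1 U=1 S=0
  [2] read 0x1A idx=17: raw=0x1D007 flags P=1 W=1 U=1 S=0
  [3] read 0x1D idx=29: raw=0x1F005 flags P=1 W=0 U=1 S=0
  ✗ PROTECTION_VIOLATION  [4 reads]
#2 VA=0x80000000F47 (r,kernel):
  [0] read 0x10 idx=16: raw=0x74002 flags P=0 W=1 U=0 S=0
  ✗ PAGE_NOT_PRESENT  [1 reads]
#3 VA=0x20600000179 (w,kernel):
  [0] read 0x10 idx=4: raw=0x21007 flags P=1 W=1 U=1 S=0
  [1] read 0x21 idx=24: raw=0x69004 flags P=0 W=0 U=1 S=0
  ✗ PAGE_NOT_PRESENT  [2 reads]

Access #2 PA: FAULT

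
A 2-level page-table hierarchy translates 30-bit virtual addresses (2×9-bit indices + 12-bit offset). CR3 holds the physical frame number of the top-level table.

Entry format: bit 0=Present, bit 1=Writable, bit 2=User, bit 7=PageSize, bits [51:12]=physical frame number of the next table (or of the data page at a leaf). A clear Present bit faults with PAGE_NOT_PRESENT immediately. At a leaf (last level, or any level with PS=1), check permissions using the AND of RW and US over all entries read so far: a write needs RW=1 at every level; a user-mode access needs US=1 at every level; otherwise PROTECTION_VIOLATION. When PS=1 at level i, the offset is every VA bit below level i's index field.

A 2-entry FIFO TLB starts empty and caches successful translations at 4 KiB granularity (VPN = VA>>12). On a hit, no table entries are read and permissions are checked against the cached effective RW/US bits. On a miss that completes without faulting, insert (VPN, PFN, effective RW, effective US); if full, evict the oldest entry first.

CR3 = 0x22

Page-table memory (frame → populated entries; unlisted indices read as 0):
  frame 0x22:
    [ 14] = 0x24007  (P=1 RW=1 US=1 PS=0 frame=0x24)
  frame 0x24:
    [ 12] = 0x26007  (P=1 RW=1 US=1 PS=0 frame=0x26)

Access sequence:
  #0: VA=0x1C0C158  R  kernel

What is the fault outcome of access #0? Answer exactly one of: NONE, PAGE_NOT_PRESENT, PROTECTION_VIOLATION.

Per-access translation:
#0 VA=0x1C0C158 (r,kernel):
  L0: frame=0x22 idx=14 entry=0x24007 [P=1 RW=1 US=1 PS=0]
  L1: frame=0x24 idx=12 entry=0x26007 [P=1 RW=1 US=1 PS=0]
  → PA=0x26158  (2 entries read)

Access #0 fault: NONE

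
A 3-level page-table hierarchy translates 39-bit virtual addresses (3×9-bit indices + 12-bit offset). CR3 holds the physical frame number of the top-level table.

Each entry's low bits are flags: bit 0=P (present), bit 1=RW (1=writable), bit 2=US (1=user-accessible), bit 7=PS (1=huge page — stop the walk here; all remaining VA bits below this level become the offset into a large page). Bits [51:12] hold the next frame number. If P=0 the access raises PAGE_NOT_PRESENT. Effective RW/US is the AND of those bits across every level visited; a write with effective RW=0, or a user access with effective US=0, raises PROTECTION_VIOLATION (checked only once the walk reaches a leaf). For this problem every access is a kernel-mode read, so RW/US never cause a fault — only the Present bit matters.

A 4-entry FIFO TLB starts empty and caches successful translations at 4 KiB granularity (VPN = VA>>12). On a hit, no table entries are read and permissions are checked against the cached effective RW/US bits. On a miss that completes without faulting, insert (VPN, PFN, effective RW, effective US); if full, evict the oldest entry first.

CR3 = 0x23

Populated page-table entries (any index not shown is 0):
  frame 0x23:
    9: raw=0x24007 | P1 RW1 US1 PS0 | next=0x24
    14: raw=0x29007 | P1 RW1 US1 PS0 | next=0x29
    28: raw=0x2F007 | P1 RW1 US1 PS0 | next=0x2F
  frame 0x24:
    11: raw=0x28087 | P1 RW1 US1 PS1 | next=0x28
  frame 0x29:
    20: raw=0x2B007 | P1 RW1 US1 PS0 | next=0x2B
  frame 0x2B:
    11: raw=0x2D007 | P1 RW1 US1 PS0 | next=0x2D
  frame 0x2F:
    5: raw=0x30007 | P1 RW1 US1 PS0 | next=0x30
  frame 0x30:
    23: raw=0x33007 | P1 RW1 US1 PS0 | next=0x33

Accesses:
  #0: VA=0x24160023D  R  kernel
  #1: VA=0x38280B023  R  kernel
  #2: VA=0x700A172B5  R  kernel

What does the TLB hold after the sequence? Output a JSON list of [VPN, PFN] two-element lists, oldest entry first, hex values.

Trace:
#0 VA=0x24160023D (r,kernel):
  lvl0: tbl 0x23, slot 9 ⇒ 0x24007 (P1/RW1/US1/PS0)
  lvl1: tbl 0x24, slot 11 ⇒ 0x28087 (P1/RW1/US1/PS1)
  ⇒ phys 0x2823D (huge @L1)  [2 reads]
#1 VA=0x38280B023 (r,kernel):
  lvl0: tbl 0x23, slot 14 ⇒ 0x29007 (P1/RW1/US1/PS0)
  lvl1: tbl 0x29, slot 20 ⇒ 0x2B007 (P1/RW1/US1/PS0)
  lvl2: tbl 0x2B, slot 11 ⇒ 0x2D007 (P1/RW1/US1/PS0)
  ⇒ phys 0x2D023  [3 reads]
#2 VA=0x700A172B5 (r,kernel):
  lvl0: tbl 0x23, slot 28 ⇒ 0x2F007 (P1/RW1/US1/PS0)
  lvl1: tbl 0x2F, slot 5 ⇒ 0x30007 (P1/RW1/US1/PS0)
  lvl2: tbl 0x30, slot 23 ⇒ 0x33007 (P1/RW1/US1/PS0)
  ⇒ phys 0x332B5  [3 reads]

TLB: [["0x241600", "0x28"], ["0x38280B", "0x2D"], ["0x700A17", "0x33"]]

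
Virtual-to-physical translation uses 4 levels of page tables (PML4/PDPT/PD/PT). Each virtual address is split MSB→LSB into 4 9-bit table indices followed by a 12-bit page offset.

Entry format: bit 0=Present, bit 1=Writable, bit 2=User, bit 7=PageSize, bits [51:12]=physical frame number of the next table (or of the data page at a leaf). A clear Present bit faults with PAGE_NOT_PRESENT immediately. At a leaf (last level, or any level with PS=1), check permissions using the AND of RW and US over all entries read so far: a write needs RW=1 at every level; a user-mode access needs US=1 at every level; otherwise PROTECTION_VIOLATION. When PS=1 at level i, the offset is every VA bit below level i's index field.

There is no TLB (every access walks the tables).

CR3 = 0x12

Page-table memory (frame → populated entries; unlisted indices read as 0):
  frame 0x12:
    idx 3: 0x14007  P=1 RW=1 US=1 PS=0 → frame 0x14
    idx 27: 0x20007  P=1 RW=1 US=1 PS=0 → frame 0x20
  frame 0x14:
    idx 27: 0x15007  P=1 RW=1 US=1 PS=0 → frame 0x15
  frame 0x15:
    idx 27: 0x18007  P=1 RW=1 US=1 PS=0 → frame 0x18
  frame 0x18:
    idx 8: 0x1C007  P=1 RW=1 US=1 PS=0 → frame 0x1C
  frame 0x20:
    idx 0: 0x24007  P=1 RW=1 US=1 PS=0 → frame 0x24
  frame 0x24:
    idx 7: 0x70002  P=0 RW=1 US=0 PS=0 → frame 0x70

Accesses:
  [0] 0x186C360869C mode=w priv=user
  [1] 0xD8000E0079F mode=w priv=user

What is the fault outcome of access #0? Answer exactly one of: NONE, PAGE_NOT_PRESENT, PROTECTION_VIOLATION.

Trace:
#0 VA=0x186C360869C (w,user):
  L0: frame=0x12 idx=3 entry=0x14007 [P=1 RW=1 US=1 PS=0]
  L1: frame=0x14 idx=27 entry=0x15007 [P=1 RW=1 US=1 PS=0]
  L2: frame=0x15 idx=27 entry=0x18007 [P=1 RW=1 US=1 PS=0]
  L3: frame=0x18 idx=8 entry=0x1C007 [P=1 RW=1 US=1 PS=0]
  → PA=0x1C69C  (4 entries read)
#1 VA=0xD8000E0079F (w,user):
  L0: frame=0x12 idx=27 entry=0x20007 [P=1 RW=1 US=1 PS=0]
  L1: frame=0x20 idx=0 entry=0x24007 [P=1 RW=1 US=1 PS=0]
  L2: frame=0x24 idx=7 entry=0x70002 [P=0 RW=1 US=0 PS=0]
  ✗ PAGE_NOT_PRESENT  [3 reads]

Access #0 fault: NONE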